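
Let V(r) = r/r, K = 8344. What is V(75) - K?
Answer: -8343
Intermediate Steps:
V(r) = 1
V(75) - K = 1 - 1*8344 = 1 - 8344 = -8343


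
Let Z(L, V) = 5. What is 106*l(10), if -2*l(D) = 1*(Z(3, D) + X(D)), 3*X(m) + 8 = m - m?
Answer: -371/3 ≈ -123.67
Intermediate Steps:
X(m) = -8/3 (X(m) = -8/3 + (m - m)/3 = -8/3 + (⅓)*0 = -8/3 + 0 = -8/3)
l(D) = -7/6 (l(D) = -(5 - 8/3)/2 = -7/(2*3) = -½*7/3 = -7/6)
106*l(10) = 106*(-7/6) = -371/3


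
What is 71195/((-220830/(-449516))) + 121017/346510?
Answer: 1108948730343031/7651980330 ≈ 1.4492e+5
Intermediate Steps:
71195/((-220830/(-449516))) + 121017/346510 = 71195/((-220830*(-1/449516))) + 121017*(1/346510) = 71195/(110415/224758) + 121017/346510 = 71195*(224758/110415) + 121017/346510 = 3200329162/22083 + 121017/346510 = 1108948730343031/7651980330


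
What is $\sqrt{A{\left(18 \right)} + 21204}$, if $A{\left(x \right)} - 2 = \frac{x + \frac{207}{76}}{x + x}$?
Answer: $\frac{3 \sqrt{13609909}}{76} \approx 145.62$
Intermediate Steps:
$A{\left(x \right)} = 2 + \frac{\frac{207}{76} + x}{2 x}$ ($A{\left(x \right)} = 2 + \frac{x + \frac{207}{76}}{x + x} = 2 + \frac{x + 207 \cdot \frac{1}{76}}{2 x} = 2 + \left(x + \frac{207}{76}\right) \frac{1}{2 x} = 2 + \left(\frac{207}{76} + x\right) \frac{1}{2 x} = 2 + \frac{\frac{207}{76} + x}{2 x}$)
$\sqrt{A{\left(18 \right)} + 21204} = \sqrt{\frac{207 + 380 \cdot 18}{152 \cdot 18} + 21204} = \sqrt{\frac{1}{152} \cdot \frac{1}{18} \left(207 + 6840\right) + 21204} = \sqrt{\frac{1}{152} \cdot \frac{1}{18} \cdot 7047 + 21204} = \sqrt{\frac{783}{304} + 21204} = \sqrt{\frac{6446799}{304}} = \frac{3 \sqrt{13609909}}{76}$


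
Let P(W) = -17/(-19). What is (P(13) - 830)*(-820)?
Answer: 12917460/19 ≈ 6.7987e+5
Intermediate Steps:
P(W) = 17/19 (P(W) = -17*(-1/19) = 17/19)
(P(13) - 830)*(-820) = (17/19 - 830)*(-820) = -15753/19*(-820) = 12917460/19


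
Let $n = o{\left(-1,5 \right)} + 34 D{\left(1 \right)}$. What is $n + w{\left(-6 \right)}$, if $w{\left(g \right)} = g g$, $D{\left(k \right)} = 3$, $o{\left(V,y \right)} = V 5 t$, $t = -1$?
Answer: $143$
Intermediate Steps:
$o{\left(V,y \right)} = - 5 V$ ($o{\left(V,y \right)} = V 5 \left(-1\right) = 5 V \left(-1\right) = - 5 V$)
$w{\left(g \right)} = g^{2}$
$n = 107$ ($n = \left(-5\right) \left(-1\right) + 34 \cdot 3 = 5 + 102 = 107$)
$n + w{\left(-6 \right)} = 107 + \left(-6\right)^{2} = 107 + 36 = 143$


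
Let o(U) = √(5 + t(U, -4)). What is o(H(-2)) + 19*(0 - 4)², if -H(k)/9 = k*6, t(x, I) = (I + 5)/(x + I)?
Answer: 304 + √13546/52 ≈ 306.24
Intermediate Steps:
t(x, I) = (5 + I)/(I + x)
H(k) = -54*k (H(k) = -9*k*6 = -54*k)
o(U) = √(5 + 1/(-4 + U)) (o(U) = √(5 + (5 - 4)/(-4 + U)) = √(5 + 1/(-4 + U)))
o(H(-2)) + 19*(0 - 4)² = √((-19 + 5*(-54*(-2)))/(-4 - 54*(-2))) + 19*(0 - 4)² = √((-19 + 5*108)/(-4 + 108)) + 19*(-4)² = √((-19 + 540)/104) + 19*16 = √((1/104)*521) + 304 = √(521/104) + 304 = √13546/52 + 304 = 304 + √13546/52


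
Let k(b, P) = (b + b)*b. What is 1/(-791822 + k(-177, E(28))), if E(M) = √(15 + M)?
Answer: -1/729164 ≈ -1.3714e-6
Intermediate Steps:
k(b, P) = 2*b² (k(b, P) = (2*b)*b = 2*b²)
1/(-791822 + k(-177, E(28))) = 1/(-791822 + 2*(-177)²) = 1/(-791822 + 2*31329) = 1/(-791822 + 62658) = 1/(-729164) = -1/729164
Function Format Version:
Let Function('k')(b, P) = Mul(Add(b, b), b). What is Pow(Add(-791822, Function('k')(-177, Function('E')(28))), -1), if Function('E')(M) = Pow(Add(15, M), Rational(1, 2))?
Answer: Rational(-1, 729164) ≈ -1.3714e-6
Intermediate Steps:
Function('k')(b, P) = Mul(2, Pow(b, 2)) (Function('k')(b, P) = Mul(Mul(2, b), b) = Mul(2, Pow(b, 2)))
Pow(Add(-791822, Function('k')(-177, Function('E')(28))), -1) = Pow(Add(-791822, Mul(2, Pow(-177, 2))), -1) = Pow(Add(-791822, Mul(2, 31329)), -1) = Pow(Add(-791822, 62658), -1) = Pow(-729164, -1) = Rational(-1, 729164)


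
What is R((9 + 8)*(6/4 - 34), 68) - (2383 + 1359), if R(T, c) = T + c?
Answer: -8453/2 ≈ -4226.5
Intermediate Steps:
R((9 + 8)*(6/4 - 34), 68) - (2383 + 1359) = ((9 + 8)*(6/4 - 34) + 68) - (2383 + 1359) = (17*(6*(¼) - 34) + 68) - 1*3742 = (17*(3/2 - 34) + 68) - 3742 = (17*(-65/2) + 68) - 3742 = (-1105/2 + 68) - 3742 = -969/2 - 3742 = -8453/2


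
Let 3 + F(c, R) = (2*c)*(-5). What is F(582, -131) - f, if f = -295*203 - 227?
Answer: 54289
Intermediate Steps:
F(c, R) = -3 - 10*c (F(c, R) = -3 + (2*c)*(-5) = -3 - 10*c)
f = -60112 (f = -59885 - 227 = -60112)
F(582, -131) - f = (-3 - 10*582) - 1*(-60112) = (-3 - 5820) + 60112 = -5823 + 60112 = 54289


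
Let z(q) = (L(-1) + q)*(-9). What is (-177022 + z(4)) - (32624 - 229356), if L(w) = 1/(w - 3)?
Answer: 78705/4 ≈ 19676.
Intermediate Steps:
L(w) = 1/(-3 + w)
z(q) = 9/4 - 9*q (z(q) = (1/(-3 - 1) + q)*(-9) = (1/(-4) + q)*(-9) = (-1/4 + q)*(-9) = 9/4 - 9*q)
(-177022 + z(4)) - (32624 - 229356) = (-177022 + (9/4 - 9*4)) - (32624 - 229356) = (-177022 + (9/4 - 36)) - 1*(-196732) = (-177022 - 135/4) + 196732 = -708223/4 + 196732 = 78705/4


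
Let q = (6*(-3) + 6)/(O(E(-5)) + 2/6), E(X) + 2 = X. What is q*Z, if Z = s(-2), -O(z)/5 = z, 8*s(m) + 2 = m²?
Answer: -9/106 ≈ -0.084906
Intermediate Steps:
E(X) = -2 + X
s(m) = -¼ + m²/8
O(z) = -5*z
Z = ¼ (Z = -¼ + (⅛)*(-2)² = -¼ + (⅛)*4 = -¼ + ½ = ¼ ≈ 0.25000)
q = -18/53 (q = (6*(-3) + 6)/(-5*(-2 - 5) + 2/6) = (-18 + 6)/(-5*(-7) + 2*(⅙)) = -12/(35 + ⅓) = -12/106/3 = -12*3/106 = -18/53 ≈ -0.33962)
q*Z = -18/53*¼ = -9/106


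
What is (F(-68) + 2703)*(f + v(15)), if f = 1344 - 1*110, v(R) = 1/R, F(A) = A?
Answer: 9755297/3 ≈ 3.2518e+6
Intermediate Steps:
f = 1234 (f = 1344 - 110 = 1234)
(F(-68) + 2703)*(f + v(15)) = (-68 + 2703)*(1234 + 1/15) = 2635*(1234 + 1/15) = 2635*(18511/15) = 9755297/3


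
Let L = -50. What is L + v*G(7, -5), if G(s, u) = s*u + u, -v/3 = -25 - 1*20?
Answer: -5450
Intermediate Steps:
v = 135 (v = -3*(-25 - 1*20) = -3*(-25 - 20) = -3*(-45) = 135)
G(s, u) = u + s*u
L + v*G(7, -5) = -50 + 135*(-5*(1 + 7)) = -50 + 135*(-5*8) = -50 + 135*(-40) = -50 - 5400 = -5450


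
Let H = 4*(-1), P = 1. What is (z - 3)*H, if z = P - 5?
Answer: 28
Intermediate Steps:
H = -4
z = -4 (z = 1 - 5 = -4)
(z - 3)*H = (-4 - 3)*(-4) = -7*(-4) = 28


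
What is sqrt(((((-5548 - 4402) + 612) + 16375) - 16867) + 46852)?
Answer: sqrt(37022) ≈ 192.41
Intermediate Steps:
sqrt(((((-5548 - 4402) + 612) + 16375) - 16867) + 46852) = sqrt((((-9950 + 612) + 16375) - 16867) + 46852) = sqrt(((-9338 + 16375) - 16867) + 46852) = sqrt((7037 - 16867) + 46852) = sqrt(-9830 + 46852) = sqrt(37022)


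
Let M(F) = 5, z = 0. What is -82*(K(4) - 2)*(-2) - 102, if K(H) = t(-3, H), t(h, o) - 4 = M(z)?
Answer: 1046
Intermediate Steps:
t(h, o) = 9 (t(h, o) = 4 + 5 = 9)
K(H) = 9
-82*(K(4) - 2)*(-2) - 102 = -82*(9 - 2)*(-2) - 102 = -574*(-2) - 102 = -82*(-14) - 102 = 1148 - 102 = 1046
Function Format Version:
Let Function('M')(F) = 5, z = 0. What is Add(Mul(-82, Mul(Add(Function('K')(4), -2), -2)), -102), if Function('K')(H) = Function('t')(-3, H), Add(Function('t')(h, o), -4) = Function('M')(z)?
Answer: 1046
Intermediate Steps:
Function('t')(h, o) = 9 (Function('t')(h, o) = Add(4, 5) = 9)
Function('K')(H) = 9
Add(Mul(-82, Mul(Add(Function('K')(4), -2), -2)), -102) = Add(Mul(-82, Mul(Add(9, -2), -2)), -102) = Add(Mul(-82, Mul(7, -2)), -102) = Add(Mul(-82, -14), -102) = Add(1148, -102) = 1046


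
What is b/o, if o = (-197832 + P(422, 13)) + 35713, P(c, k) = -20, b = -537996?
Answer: 537996/162139 ≈ 3.3181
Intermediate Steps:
o = -162139 (o = (-197832 - 20) + 35713 = -197852 + 35713 = -162139)
b/o = -537996/(-162139) = -537996*(-1/162139) = 537996/162139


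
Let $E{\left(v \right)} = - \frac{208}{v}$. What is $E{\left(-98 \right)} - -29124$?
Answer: $\frac{1427180}{49} \approx 29126.0$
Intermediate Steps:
$E{\left(-98 \right)} - -29124 = - \frac{208}{-98} - -29124 = \left(-208\right) \left(- \frac{1}{98}\right) + 29124 = \frac{104}{49} + 29124 = \frac{1427180}{49}$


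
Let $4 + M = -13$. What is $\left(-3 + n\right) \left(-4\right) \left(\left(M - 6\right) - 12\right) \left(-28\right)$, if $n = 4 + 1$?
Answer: $-7840$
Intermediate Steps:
$M = -17$ ($M = -4 - 13 = -17$)
$n = 5$
$\left(-3 + n\right) \left(-4\right) \left(\left(M - 6\right) - 12\right) \left(-28\right) = \left(-3 + 5\right) \left(-4\right) \left(\left(-17 - 6\right) - 12\right) \left(-28\right) = 2 \left(-4\right) \left(-23 - 12\right) \left(-28\right) = \left(-8\right) \left(-35\right) \left(-28\right) = 280 \left(-28\right) = -7840$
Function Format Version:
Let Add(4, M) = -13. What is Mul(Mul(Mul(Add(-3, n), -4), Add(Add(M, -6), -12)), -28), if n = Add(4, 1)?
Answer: -7840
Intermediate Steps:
M = -17 (M = Add(-4, -13) = -17)
n = 5
Mul(Mul(Mul(Add(-3, n), -4), Add(Add(M, -6), -12)), -28) = Mul(Mul(Mul(Add(-3, 5), -4), Add(Add(-17, -6), -12)), -28) = Mul(Mul(Mul(2, -4), Add(-23, -12)), -28) = Mul(Mul(-8, -35), -28) = Mul(280, -28) = -7840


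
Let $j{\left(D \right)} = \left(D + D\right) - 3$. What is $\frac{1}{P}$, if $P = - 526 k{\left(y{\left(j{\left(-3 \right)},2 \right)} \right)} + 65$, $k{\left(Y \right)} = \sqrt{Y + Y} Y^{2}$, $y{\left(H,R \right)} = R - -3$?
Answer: $- \frac{13}{345844155} - \frac{526 \sqrt{10}}{69168831} \approx -2.4085 \cdot 10^{-5}$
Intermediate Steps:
$j{\left(D \right)} = -3 + 2 D$ ($j{\left(D \right)} = 2 D - 3 = -3 + 2 D$)
$y{\left(H,R \right)} = 3 + R$ ($y{\left(H,R \right)} = R + 3 = 3 + R$)
$k{\left(Y \right)} = \sqrt{2} Y^{\frac{5}{2}}$ ($k{\left(Y \right)} = \sqrt{2 Y} Y^{2} = \sqrt{2} \sqrt{Y} Y^{2} = \sqrt{2} Y^{\frac{5}{2}}$)
$P = 65 - 13150 \sqrt{10}$ ($P = - 526 \sqrt{2} \left(3 + 2\right)^{\frac{5}{2}} + 65 = - 526 \sqrt{2} \cdot 5^{\frac{5}{2}} + 65 = - 526 \sqrt{2} \cdot 25 \sqrt{5} + 65 = - 526 \cdot 25 \sqrt{10} + 65 = - 13150 \sqrt{10} + 65 = 65 - 13150 \sqrt{10} \approx -41519.0$)
$\frac{1}{P} = \frac{1}{65 - 13150 \sqrt{10}}$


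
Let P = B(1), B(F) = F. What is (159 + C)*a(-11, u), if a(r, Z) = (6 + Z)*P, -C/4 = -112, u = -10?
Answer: -2428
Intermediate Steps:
C = 448 (C = -4*(-112) = 448)
P = 1
a(r, Z) = 6 + Z (a(r, Z) = (6 + Z)*1 = 6 + Z)
(159 + C)*a(-11, u) = (159 + 448)*(6 - 10) = 607*(-4) = -2428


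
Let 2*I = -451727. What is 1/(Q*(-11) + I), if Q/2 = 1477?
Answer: -2/516715 ≈ -3.8706e-6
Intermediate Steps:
Q = 2954 (Q = 2*1477 = 2954)
I = -451727/2 (I = (½)*(-451727) = -451727/2 ≈ -2.2586e+5)
1/(Q*(-11) + I) = 1/(2954*(-11) - 451727/2) = 1/(-32494 - 451727/2) = 1/(-516715/2) = -2/516715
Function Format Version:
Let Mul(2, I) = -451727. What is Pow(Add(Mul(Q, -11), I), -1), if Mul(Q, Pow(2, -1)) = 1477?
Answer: Rational(-2, 516715) ≈ -3.8706e-6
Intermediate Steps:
Q = 2954 (Q = Mul(2, 1477) = 2954)
I = Rational(-451727, 2) (I = Mul(Rational(1, 2), -451727) = Rational(-451727, 2) ≈ -2.2586e+5)
Pow(Add(Mul(Q, -11), I), -1) = Pow(Add(Mul(2954, -11), Rational(-451727, 2)), -1) = Pow(Add(-32494, Rational(-451727, 2)), -1) = Pow(Rational(-516715, 2), -1) = Rational(-2, 516715)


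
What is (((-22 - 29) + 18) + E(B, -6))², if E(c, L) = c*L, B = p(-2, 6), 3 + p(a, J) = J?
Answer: 2601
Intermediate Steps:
p(a, J) = -3 + J
B = 3 (B = -3 + 6 = 3)
E(c, L) = L*c
(((-22 - 29) + 18) + E(B, -6))² = (((-22 - 29) + 18) - 6*3)² = ((-51 + 18) - 18)² = (-33 - 18)² = (-51)² = 2601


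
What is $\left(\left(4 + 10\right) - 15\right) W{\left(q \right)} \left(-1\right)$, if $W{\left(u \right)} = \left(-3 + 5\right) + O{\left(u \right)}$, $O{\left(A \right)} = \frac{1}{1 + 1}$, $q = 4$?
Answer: $\frac{5}{2} \approx 2.5$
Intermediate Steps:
$O{\left(A \right)} = \frac{1}{2}$
$W{\left(u \right)} = \frac{5}{2}$ ($W{\left(u \right)} = \left(-3 + 5\right) + \frac{1}{2} = 2 + \frac{1}{2} = \frac{5}{2}$)
$\left(\left(4 + 10\right) - 15\right) W{\left(q \right)} \left(-1\right) = \left(\left(4 + 10\right) - 15\right) \frac{5}{2} \left(-1\right) = \left(14 - 15\right) \frac{5}{2} \left(-1\right) = \left(-1\right) \frac{5}{2} \left(-1\right) = \left(- \frac{5}{2}\right) \left(-1\right) = \frac{5}{2}$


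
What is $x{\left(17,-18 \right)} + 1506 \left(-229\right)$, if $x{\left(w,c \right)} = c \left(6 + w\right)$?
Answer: $-345288$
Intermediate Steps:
$x{\left(17,-18 \right)} + 1506 \left(-229\right) = - 18 \left(6 + 17\right) + 1506 \left(-229\right) = \left(-18\right) 23 - 344874 = -414 - 344874 = -345288$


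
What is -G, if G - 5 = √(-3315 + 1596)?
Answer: -5 - 3*I*√191 ≈ -5.0 - 41.461*I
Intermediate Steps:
G = 5 + 3*I*√191 (G = 5 + √(-3315 + 1596) = 5 + √(-1719) = 5 + 3*I*√191 ≈ 5.0 + 41.461*I)
-G = -(5 + 3*I*√191) = -5 - 3*I*√191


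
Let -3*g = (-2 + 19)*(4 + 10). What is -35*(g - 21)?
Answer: 10535/3 ≈ 3511.7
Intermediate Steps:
g = -238/3 (g = -(-2 + 19)*(4 + 10)/3 = -17*14/3 = -1/3*238 = -238/3 ≈ -79.333)
-35*(g - 21) = -35*(-238/3 - 21) = -35*(-301/3) = 10535/3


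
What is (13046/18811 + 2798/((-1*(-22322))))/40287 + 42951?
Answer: 121096598755885674/2819412788959 ≈ 42951.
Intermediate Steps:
(13046/18811 + 2798/((-1*(-22322))))/40287 + 42951 = (13046*(1/18811) + 2798/22322)*(1/40287) + 42951 = (13046/18811 + 2798*(1/22322))*(1/40287) + 42951 = (13046/18811 + 1399/11161)*(1/40287) + 42951 = (171922995/209949571)*(1/40287) + 42951 = 57307665/2819412788959 + 42951 = 121096598755885674/2819412788959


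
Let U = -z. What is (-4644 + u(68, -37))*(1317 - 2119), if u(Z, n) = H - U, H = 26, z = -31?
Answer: 3728498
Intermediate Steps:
U = 31 (U = -1*(-31) = 31)
u(Z, n) = -5 (u(Z, n) = 26 - 1*31 = 26 - 31 = -5)
(-4644 + u(68, -37))*(1317 - 2119) = (-4644 - 5)*(1317 - 2119) = -4649*(-802) = 3728498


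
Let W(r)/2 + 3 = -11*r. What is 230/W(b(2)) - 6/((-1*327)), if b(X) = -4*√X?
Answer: 45331/421067 + 5060*√2/3863 ≈ 1.9601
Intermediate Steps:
W(r) = -6 - 22*r (W(r) = -6 + 2*(-11*r) = -6 - 22*r)
230/W(b(2)) - 6/((-1*327)) = 230/(-6 - (-88)*√2) - 6/((-1*327)) = 230/(-6 + 88*√2) - 6/(-327) = 230/(-6 + 88*√2) - 6*(-1/327) = 230/(-6 + 88*√2) + 2/109 = 2/109 + 230/(-6 + 88*√2)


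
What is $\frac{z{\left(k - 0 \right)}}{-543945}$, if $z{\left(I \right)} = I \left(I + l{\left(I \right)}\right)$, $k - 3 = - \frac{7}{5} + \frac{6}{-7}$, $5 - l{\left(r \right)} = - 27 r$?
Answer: $- \frac{1118}{31730125} \approx -3.5235 \cdot 10^{-5}$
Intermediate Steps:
$l{\left(r \right)} = 5 + 27 r$ ($l{\left(r \right)} = 5 - - 27 r = 5 + 27 r$)
$k = \frac{26}{35}$ ($k = 3 + \left(- \frac{7}{5} + \frac{6}{-7}\right) = 3 + \left(\left(-7\right) \frac{1}{5} + 6 \left(- \frac{1}{7}\right)\right) = 3 - \frac{79}{35} = \frac{26}{35} \approx 0.74286$)
$z{\left(I \right)} = I \left(5 + 28 I\right)$ ($z{\left(I \right)} = I \left(I + \left(5 + 27 I\right)\right) = I \left(5 + 28 I\right)$)
$\frac{z{\left(k - 0 \right)}}{-543945} = \frac{\left(\frac{26}{35} - 0\right) \left(5 + 28 \left(\frac{26}{35} - 0\right)\right)}{-543945} = \left(\frac{26}{35} + 0\right) \left(5 + 28 \left(\frac{26}{35} + 0\right)\right) \left(- \frac{1}{543945}\right) = \frac{26 \left(5 + 28 \cdot \frac{26}{35}\right)}{35} \left(- \frac{1}{543945}\right) = \frac{26 \left(5 + \frac{104}{5}\right)}{35} \left(- \frac{1}{543945}\right) = \frac{26}{35} \cdot \frac{129}{5} \left(- \frac{1}{543945}\right) = \frac{3354}{175} \left(- \frac{1}{543945}\right) = - \frac{1118}{31730125}$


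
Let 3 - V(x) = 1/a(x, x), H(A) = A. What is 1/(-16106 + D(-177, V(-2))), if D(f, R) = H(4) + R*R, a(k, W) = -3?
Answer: -9/144818 ≈ -6.2147e-5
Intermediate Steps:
V(x) = 10/3 (V(x) = 3 - 1/(-3) = 3 - 1*(-⅓) = 3 + ⅓ = 10/3)
D(f, R) = 4 + R² (D(f, R) = 4 + R*R = 4 + R²)
1/(-16106 + D(-177, V(-2))) = 1/(-16106 + (4 + (10/3)²)) = 1/(-16106 + (4 + 100/9)) = 1/(-16106 + 136/9) = 1/(-144818/9) = -9/144818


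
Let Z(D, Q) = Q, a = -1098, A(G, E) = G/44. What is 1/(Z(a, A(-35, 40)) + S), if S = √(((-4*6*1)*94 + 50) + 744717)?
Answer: 220/205357153 + 1936*√742511/1437500071 ≈ 0.0011616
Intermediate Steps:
A(G, E) = G/44 (A(G, E) = G*(1/44) = G/44)
S = √742511 (S = √((-24*1*94 + 50) + 744717) = √((-24*94 + 50) + 744717) = √((-2256 + 50) + 744717) = √(-2206 + 744717) = √742511 ≈ 861.69)
1/(Z(a, A(-35, 40)) + S) = 1/((1/44)*(-35) + √742511) = 1/(-35/44 + √742511)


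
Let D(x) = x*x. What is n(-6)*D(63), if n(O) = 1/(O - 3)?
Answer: -441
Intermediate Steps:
D(x) = x**2
n(O) = 1/(-3 + O)
n(-6)*D(63) = 63**2/(-3 - 6) = 3969/(-9) = -1/9*3969 = -441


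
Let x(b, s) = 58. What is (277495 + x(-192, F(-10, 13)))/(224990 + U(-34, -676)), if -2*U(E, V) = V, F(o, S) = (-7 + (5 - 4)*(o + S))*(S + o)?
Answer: 277553/225328 ≈ 1.2318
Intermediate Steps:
F(o, S) = (S + o)*(-7 + S + o) (F(o, S) = (-7 + 1*(S + o))*(S + o) = (-7 + (S + o))*(S + o) = (-7 + S + o)*(S + o) = (S + o)*(-7 + S + o))
U(E, V) = -V/2
(277495 + x(-192, F(-10, 13)))/(224990 + U(-34, -676)) = (277495 + 58)/(224990 - 1/2*(-676)) = 277553/(224990 + 338) = 277553/225328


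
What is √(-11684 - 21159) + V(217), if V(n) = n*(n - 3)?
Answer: 46438 + I*√32843 ≈ 46438.0 + 181.23*I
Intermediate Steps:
V(n) = n*(-3 + n)
√(-11684 - 21159) + V(217) = √(-11684 - 21159) + 217*(-3 + 217) = √(-32843) + 217*214 = I*√32843 + 46438 = 46438 + I*√32843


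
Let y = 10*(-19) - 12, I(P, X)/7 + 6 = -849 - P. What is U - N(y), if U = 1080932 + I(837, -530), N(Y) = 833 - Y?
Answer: 1068053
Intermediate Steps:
I(P, X) = -5985 - 7*P (I(P, X) = -42 + 7*(-849 - P) = -42 + (-5943 - 7*P) = -5985 - 7*P)
y = -202 (y = -190 - 12 = -202)
U = 1069088 (U = 1080932 + (-5985 - 7*837) = 1080932 + (-5985 - 5859) = 1080932 - 11844 = 1069088)
U - N(y) = 1069088 - (833 - 1*(-202)) = 1069088 - (833 + 202) = 1069088 - 1*1035 = 1069088 - 1035 = 1068053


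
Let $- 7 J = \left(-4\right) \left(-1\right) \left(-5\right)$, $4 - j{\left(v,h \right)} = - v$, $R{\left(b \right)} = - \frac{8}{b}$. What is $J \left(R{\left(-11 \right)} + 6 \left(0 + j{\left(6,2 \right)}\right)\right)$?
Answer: $\frac{13360}{77} \approx 173.51$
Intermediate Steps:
$j{\left(v,h \right)} = 4 + v$ ($j{\left(v,h \right)} = 4 - - v = 4 + v$)
$J = \frac{20}{7}$ ($J = - \frac{\left(-4\right) \left(-1\right) \left(-5\right)}{7} = - \frac{4 \left(-5\right)}{7} = \left(- \frac{1}{7}\right) \left(-20\right) = \frac{20}{7} \approx 2.8571$)
$J \left(R{\left(-11 \right)} + 6 \left(0 + j{\left(6,2 \right)}\right)\right) = \frac{20 \left(- \frac{8}{-11} + 6 \left(0 + \left(4 + 6\right)\right)\right)}{7} = \frac{20 \left(\left(-8\right) \left(- \frac{1}{11}\right) + 6 \left(0 + 10\right)\right)}{7} = \frac{20 \left(\frac{8}{11} + 6 \cdot 10\right)}{7} = \frac{20 \left(\frac{8}{11} + 60\right)}{7} = \frac{20}{7} \cdot \frac{668}{11} = \frac{13360}{77}$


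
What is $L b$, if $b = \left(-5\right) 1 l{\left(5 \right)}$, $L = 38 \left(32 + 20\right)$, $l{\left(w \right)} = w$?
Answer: $-49400$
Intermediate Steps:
$L = 1976$ ($L = 38 \cdot 52 = 1976$)
$b = -25$ ($b = \left(-5\right) 1 \cdot 5 = \left(-5\right) 5 = -25$)
$L b = 1976 \left(-25\right) = -49400$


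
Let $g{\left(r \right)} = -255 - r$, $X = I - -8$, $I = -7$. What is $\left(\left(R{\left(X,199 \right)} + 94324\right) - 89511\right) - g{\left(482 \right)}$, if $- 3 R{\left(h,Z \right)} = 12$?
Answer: $5546$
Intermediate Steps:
$X = 1$ ($X = -7 - -8 = -7 + 8 = 1$)
$R{\left(h,Z \right)} = -4$ ($R{\left(h,Z \right)} = \left(- \frac{1}{3}\right) 12 = -4$)
$\left(\left(R{\left(X,199 \right)} + 94324\right) - 89511\right) - g{\left(482 \right)} = \left(\left(-4 + 94324\right) - 89511\right) - \left(-255 - 482\right) = \left(94320 - 89511\right) - \left(-255 - 482\right) = 4809 - -737 = 4809 + 737 = 5546$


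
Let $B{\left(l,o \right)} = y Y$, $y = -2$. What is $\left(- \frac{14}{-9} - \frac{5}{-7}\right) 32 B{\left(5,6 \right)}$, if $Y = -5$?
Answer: $\frac{45760}{63} \approx 726.35$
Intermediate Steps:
$B{\left(l,o \right)} = 10$ ($B{\left(l,o \right)} = \left(-2\right) \left(-5\right) = 10$)
$\left(- \frac{14}{-9} - \frac{5}{-7}\right) 32 B{\left(5,6 \right)} = \left(- \frac{14}{-9} - \frac{5}{-7}\right) 32 \cdot 10 = \left(\left(-14\right) \left(- \frac{1}{9}\right) - - \frac{5}{7}\right) 32 \cdot 10 = \left(\frac{14}{9} + \frac{5}{7}\right) 32 \cdot 10 = \frac{143}{63} \cdot 32 \cdot 10 = \frac{4576}{63} \cdot 10 = \frac{45760}{63}$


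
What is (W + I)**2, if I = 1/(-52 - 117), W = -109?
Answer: 339370084/28561 ≈ 11882.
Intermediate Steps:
I = -1/169 (I = 1/(-169) = -1/169 ≈ -0.0059172)
(W + I)**2 = (-109 - 1/169)**2 = (-18422/169)**2 = 339370084/28561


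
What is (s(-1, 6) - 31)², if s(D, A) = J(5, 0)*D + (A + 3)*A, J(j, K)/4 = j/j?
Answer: 361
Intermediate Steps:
J(j, K) = 4 (J(j, K) = 4*(j/j) = 4*1 = 4)
s(D, A) = 4*D + A*(3 + A) (s(D, A) = 4*D + (A + 3)*A = 4*D + (3 + A)*A = 4*D + A*(3 + A))
(s(-1, 6) - 31)² = ((6² + 3*6 + 4*(-1)) - 31)² = ((36 + 18 - 4) - 31)² = (50 - 31)² = 19² = 361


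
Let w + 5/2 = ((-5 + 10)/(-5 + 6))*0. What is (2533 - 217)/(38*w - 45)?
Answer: -579/35 ≈ -16.543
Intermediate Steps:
w = -5/2 (w = -5/2 + ((-5 + 10)/(-5 + 6))*0 = -5/2 + (5/1)*0 = -5/2 + (5*1)*0 = -5/2 + 5*0 = -5/2 + 0 = -5/2 ≈ -2.5000)
(2533 - 217)/(38*w - 45) = (2533 - 217)/(38*(-5/2) - 45) = 2316/(-95 - 45) = 2316/(-140) = 2316*(-1/140) = -579/35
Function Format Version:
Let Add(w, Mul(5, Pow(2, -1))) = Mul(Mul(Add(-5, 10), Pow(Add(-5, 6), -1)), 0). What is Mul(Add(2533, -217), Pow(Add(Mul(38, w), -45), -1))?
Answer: Rational(-579, 35) ≈ -16.543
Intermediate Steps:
w = Rational(-5, 2) (w = Add(Rational(-5, 2), Mul(Mul(Add(-5, 10), Pow(Add(-5, 6), -1)), 0)) = Add(Rational(-5, 2), Mul(Mul(5, Pow(1, -1)), 0)) = Add(Rational(-5, 2), Mul(Mul(5, 1), 0)) = Add(Rational(-5, 2), Mul(5, 0)) = Add(Rational(-5, 2), 0) = Rational(-5, 2) ≈ -2.5000)
Mul(Add(2533, -217), Pow(Add(Mul(38, w), -45), -1)) = Mul(Add(2533, -217), Pow(Add(Mul(38, Rational(-5, 2)), -45), -1)) = Mul(2316, Pow(Add(-95, -45), -1)) = Mul(2316, Pow(-140, -1)) = Mul(2316, Rational(-1, 140)) = Rational(-579, 35)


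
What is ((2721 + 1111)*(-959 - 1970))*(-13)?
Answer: 145911064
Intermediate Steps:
((2721 + 1111)*(-959 - 1970))*(-13) = (3832*(-2929))*(-13) = -11223928*(-13) = 145911064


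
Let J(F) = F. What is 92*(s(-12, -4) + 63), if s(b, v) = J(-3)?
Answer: 5520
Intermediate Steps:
s(b, v) = -3
92*(s(-12, -4) + 63) = 92*(-3 + 63) = 92*60 = 5520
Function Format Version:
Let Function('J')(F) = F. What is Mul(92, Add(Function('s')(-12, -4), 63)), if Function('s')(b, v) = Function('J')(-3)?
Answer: 5520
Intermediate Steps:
Function('s')(b, v) = -3
Mul(92, Add(Function('s')(-12, -4), 63)) = Mul(92, Add(-3, 63)) = Mul(92, 60) = 5520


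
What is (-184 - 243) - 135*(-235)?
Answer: 31298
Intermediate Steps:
(-184 - 243) - 135*(-235) = -427 + 31725 = 31298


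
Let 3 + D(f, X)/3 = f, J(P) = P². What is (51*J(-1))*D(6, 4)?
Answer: 459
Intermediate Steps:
D(f, X) = -9 + 3*f
(51*J(-1))*D(6, 4) = (51*(-1)²)*(-9 + 3*6) = (51*1)*(-9 + 18) = 51*9 = 459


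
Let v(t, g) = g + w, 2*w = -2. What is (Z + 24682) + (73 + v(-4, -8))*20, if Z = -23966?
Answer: 1996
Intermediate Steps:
w = -1 (w = (1/2)*(-2) = -1)
v(t, g) = -1 + g (v(t, g) = g - 1 = -1 + g)
(Z + 24682) + (73 + v(-4, -8))*20 = (-23966 + 24682) + (73 + (-1 - 8))*20 = 716 + (73 - 9)*20 = 716 + 64*20 = 716 + 1280 = 1996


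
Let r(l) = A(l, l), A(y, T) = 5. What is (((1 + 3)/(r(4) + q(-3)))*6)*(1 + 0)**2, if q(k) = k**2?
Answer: 12/7 ≈ 1.7143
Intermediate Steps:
r(l) = 5
(((1 + 3)/(r(4) + q(-3)))*6)*(1 + 0)**2 = (((1 + 3)/(5 + (-3)**2))*6)*(1 + 0)**2 = ((4/(5 + 9))*6)*1**2 = ((4/14)*6)*1 = ((4*(1/14))*6)*1 = ((2/7)*6)*1 = (12/7)*1 = 12/7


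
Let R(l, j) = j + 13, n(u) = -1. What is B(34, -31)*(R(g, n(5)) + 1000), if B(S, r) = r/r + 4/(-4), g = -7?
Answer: 0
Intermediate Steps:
B(S, r) = 0 (B(S, r) = 1 + 4*(-¼) = 1 - 1 = 0)
R(l, j) = 13 + j
B(34, -31)*(R(g, n(5)) + 1000) = 0*((13 - 1) + 1000) = 0*(12 + 1000) = 0*1012 = 0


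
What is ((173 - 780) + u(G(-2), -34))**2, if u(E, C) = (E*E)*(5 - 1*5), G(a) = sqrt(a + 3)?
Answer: 368449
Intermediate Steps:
G(a) = sqrt(3 + a)
u(E, C) = 0 (u(E, C) = E**2*(5 - 5) = E**2*0 = 0)
((173 - 780) + u(G(-2), -34))**2 = ((173 - 780) + 0)**2 = (-607 + 0)**2 = (-607)**2 = 368449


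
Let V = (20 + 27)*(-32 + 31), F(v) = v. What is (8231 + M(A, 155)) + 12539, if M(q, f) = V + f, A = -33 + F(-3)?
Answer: 20878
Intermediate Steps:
A = -36 (A = -33 - 3 = -36)
V = -47 (V = 47*(-1) = -47)
M(q, f) = -47 + f
(8231 + M(A, 155)) + 12539 = (8231 + (-47 + 155)) + 12539 = (8231 + 108) + 12539 = 8339 + 12539 = 20878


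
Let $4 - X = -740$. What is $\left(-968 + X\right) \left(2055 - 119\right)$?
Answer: $-433664$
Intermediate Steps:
$X = 744$ ($X = 4 - -740 = 4 + 740 = 744$)
$\left(-968 + X\right) \left(2055 - 119\right) = \left(-968 + 744\right) \left(2055 - 119\right) = \left(-224\right) 1936 = -433664$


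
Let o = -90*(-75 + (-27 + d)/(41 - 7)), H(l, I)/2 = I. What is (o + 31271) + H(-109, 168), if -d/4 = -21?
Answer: 649504/17 ≈ 38206.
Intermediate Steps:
d = 84 (d = -4*(-21) = 84)
H(l, I) = 2*I
o = 112185/17 (o = -90*(-75 + (-27 + 84)/(41 - 7)) = -90*(-75 + 57/34) = -90*(-2493/34) = 112185/17 ≈ 6599.1)
(o + 31271) + H(-109, 168) = (112185/17 + 31271) + 2*168 = 643792/17 + 336 = 649504/17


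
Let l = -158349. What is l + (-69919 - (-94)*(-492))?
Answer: -274516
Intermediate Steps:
l + (-69919 - (-94)*(-492)) = -158349 + (-69919 - (-94)*(-492)) = -158349 + (-69919 - 1*46248) = -158349 + (-69919 - 46248) = -158349 - 116167 = -274516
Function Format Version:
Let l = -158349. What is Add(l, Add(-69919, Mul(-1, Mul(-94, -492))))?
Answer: -274516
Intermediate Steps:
Add(l, Add(-69919, Mul(-1, Mul(-94, -492)))) = Add(-158349, Add(-69919, Mul(-1, Mul(-94, -492)))) = Add(-158349, Add(-69919, Mul(-1, 46248))) = Add(-158349, Add(-69919, -46248)) = Add(-158349, -116167) = -274516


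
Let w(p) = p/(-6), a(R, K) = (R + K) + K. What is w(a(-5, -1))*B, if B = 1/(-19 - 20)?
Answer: -7/234 ≈ -0.029915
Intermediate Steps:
a(R, K) = R + 2*K (a(R, K) = (K + R) + K = R + 2*K)
B = -1/39 (B = 1/(-39) = -1/39 ≈ -0.025641)
w(p) = -p/6 (w(p) = p*(-1/6) = -p/6)
w(a(-5, -1))*B = -(-5 + 2*(-1))/6*(-1/39) = -(-5 - 2)/6*(-1/39) = -1/6*(-7)*(-1/39) = (7/6)*(-1/39) = -7/234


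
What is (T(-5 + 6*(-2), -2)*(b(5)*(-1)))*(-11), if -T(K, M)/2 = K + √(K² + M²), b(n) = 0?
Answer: 0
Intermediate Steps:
T(K, M) = -2*K - 2*√(K² + M²) (T(K, M) = -2*(K + √(K² + M²)) = -2*K - 2*√(K² + M²))
(T(-5 + 6*(-2), -2)*(b(5)*(-1)))*(-11) = ((-2*(-5 + 6*(-2)) - 2*√((-5 + 6*(-2))² + (-2)²))*(0*(-1)))*(-11) = ((-2*(-5 - 12) - 2*√((-5 - 12)² + 4))*0)*(-11) = ((-2*(-17) - 2*√((-17)² + 4))*0)*(-11) = ((34 - 2*√(289 + 4))*0)*(-11) = ((34 - 2*√293)*0)*(-11) = 0*(-11) = 0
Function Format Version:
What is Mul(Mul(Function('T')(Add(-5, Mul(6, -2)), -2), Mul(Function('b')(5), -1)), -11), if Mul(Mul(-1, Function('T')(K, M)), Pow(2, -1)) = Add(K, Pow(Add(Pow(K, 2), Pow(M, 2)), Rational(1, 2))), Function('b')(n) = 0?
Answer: 0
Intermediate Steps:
Function('T')(K, M) = Add(Mul(-2, K), Mul(-2, Pow(Add(Pow(K, 2), Pow(M, 2)), Rational(1, 2)))) (Function('T')(K, M) = Mul(-2, Add(K, Pow(Add(Pow(K, 2), Pow(M, 2)), Rational(1, 2)))) = Add(Mul(-2, K), Mul(-2, Pow(Add(Pow(K, 2), Pow(M, 2)), Rational(1, 2)))))
Mul(Mul(Function('T')(Add(-5, Mul(6, -2)), -2), Mul(Function('b')(5), -1)), -11) = Mul(Mul(Add(Mul(-2, Add(-5, Mul(6, -2))), Mul(-2, Pow(Add(Pow(Add(-5, Mul(6, -2)), 2), Pow(-2, 2)), Rational(1, 2)))), Mul(0, -1)), -11) = Mul(Mul(Add(Mul(-2, Add(-5, -12)), Mul(-2, Pow(Add(Pow(Add(-5, -12), 2), 4), Rational(1, 2)))), 0), -11) = Mul(Mul(Add(Mul(-2, -17), Mul(-2, Pow(Add(Pow(-17, 2), 4), Rational(1, 2)))), 0), -11) = Mul(Mul(Add(34, Mul(-2, Pow(Add(289, 4), Rational(1, 2)))), 0), -11) = Mul(Mul(Add(34, Mul(-2, Pow(293, Rational(1, 2)))), 0), -11) = Mul(0, -11) = 0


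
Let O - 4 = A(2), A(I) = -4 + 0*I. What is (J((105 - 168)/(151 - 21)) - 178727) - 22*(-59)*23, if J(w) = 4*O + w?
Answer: -19353553/130 ≈ -1.4887e+5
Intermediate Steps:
A(I) = -4 (A(I) = -4 + 0 = -4)
O = 0 (O = 4 - 4 = 0)
J(w) = w (J(w) = 4*0 + w = 0 + w = w)
(J((105 - 168)/(151 - 21)) - 178727) - 22*(-59)*23 = ((105 - 168)/(151 - 21) - 178727) - 22*(-59)*23 = (-63/130 - 178727) + 1298*23 = (-63*1/130 - 178727) + 29854 = (-63/130 - 178727) + 29854 = -23234573/130 + 29854 = -19353553/130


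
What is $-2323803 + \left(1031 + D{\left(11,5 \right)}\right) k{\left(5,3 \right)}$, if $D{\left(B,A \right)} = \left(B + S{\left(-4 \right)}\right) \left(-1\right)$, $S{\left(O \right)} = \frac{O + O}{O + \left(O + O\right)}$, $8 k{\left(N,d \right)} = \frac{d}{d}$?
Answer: $- \frac{27884107}{12} \approx -2.3237 \cdot 10^{6}$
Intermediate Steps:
$k{\left(N,d \right)} = \frac{1}{8}$ ($k{\left(N,d \right)} = \frac{d \frac{1}{d}}{8} = \frac{1}{8} \cdot 1 = \frac{1}{8}$)
$S{\left(O \right)} = \frac{2}{3}$ ($S{\left(O \right)} = \frac{2 O}{O + 2 O} = \frac{2 O}{3 O} = 2 O \frac{1}{3 O} = \frac{2}{3}$)
$D{\left(B,A \right)} = - \frac{2}{3} - B$ ($D{\left(B,A \right)} = \left(B + \frac{2}{3}\right) \left(-1\right) = \left(\frac{2}{3} + B\right) \left(-1\right) = - \frac{2}{3} - B$)
$-2323803 + \left(1031 + D{\left(11,5 \right)}\right) k{\left(5,3 \right)} = -2323803 + \left(1031 - \frac{35}{3}\right) \frac{1}{8} = -2323803 + \frac{3058}{3} \cdot \frac{1}{8} = -2323803 + \frac{1529}{12} = - \frac{27884107}{12}$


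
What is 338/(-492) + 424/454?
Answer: 13789/55842 ≈ 0.24693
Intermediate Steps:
338/(-492) + 424/454 = 338*(-1/492) + 424*(1/454) = -169/246 + 212/227 = 13789/55842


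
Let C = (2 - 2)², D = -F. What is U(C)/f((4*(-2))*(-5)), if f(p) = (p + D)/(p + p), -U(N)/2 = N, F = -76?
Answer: 0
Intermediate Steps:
D = 76 (D = -1*(-76) = 76)
C = 0 (C = 0² = 0)
U(N) = -2*N
f(p) = (76 + p)/(2*p) (f(p) = (p + 76)/(p + p) = (76 + p)/((2*p)) = (76 + p)*(1/(2*p)) = (76 + p)/(2*p))
U(C)/f((4*(-2))*(-5)) = (-2*0)/(((76 + (4*(-2))*(-5))/(2*(((4*(-2))*(-5)))))) = 0/(((76 - 8*(-5))/(2*((-8*(-5)))))) = 0/(((½)*(76 + 40)/40)) = 0/(((½)*(1/40)*116)) = 0/(29/20) = 0*(20/29) = 0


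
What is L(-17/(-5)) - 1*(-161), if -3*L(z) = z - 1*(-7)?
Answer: 2363/15 ≈ 157.53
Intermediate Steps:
L(z) = -7/3 - z/3 (L(z) = -(z - 1*(-7))/3 = -(z + 7)/3 = -(7 + z)/3 = -7/3 - z/3)
L(-17/(-5)) - 1*(-161) = (-7/3 - (-17)/(3*(-5))) - 1*(-161) = (-7/3 - (-17)*(-1)/(3*5)) + 161 = (-7/3 - ⅓*17/5) + 161 = (-7/3 - 17/15) + 161 = -52/15 + 161 = 2363/15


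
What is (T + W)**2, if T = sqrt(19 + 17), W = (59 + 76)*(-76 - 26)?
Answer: 189447696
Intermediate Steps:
W = -13770 (W = 135*(-102) = -13770)
T = 6 (T = sqrt(36) = 6)
(T + W)**2 = (6 - 13770)**2 = (-13764)**2 = 189447696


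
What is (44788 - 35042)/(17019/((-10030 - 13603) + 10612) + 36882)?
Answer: 126902666/480223503 ≈ 0.26426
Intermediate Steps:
(44788 - 35042)/(17019/((-10030 - 13603) + 10612) + 36882) = 9746/(17019/(-23633 + 10612) + 36882) = 9746/(17019/(-13021) + 36882) = 9746/(17019*(-1/13021) + 36882) = 9746/(-17019/13021 + 36882) = 9746/(480223503/13021) = 9746*(13021/480223503) = 126902666/480223503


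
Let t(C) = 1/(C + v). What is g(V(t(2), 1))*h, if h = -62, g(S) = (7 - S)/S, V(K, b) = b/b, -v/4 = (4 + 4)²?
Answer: -372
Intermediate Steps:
v = -256 (v = -4*(4 + 4)² = -4*8² = -4*64 = -256)
t(C) = 1/(-256 + C) (t(C) = 1/(C - 256) = 1/(-256 + C))
V(K, b) = 1
g(S) = (7 - S)/S
g(V(t(2), 1))*h = ((7 - 1*1)/1)*(-62) = (1*(7 - 1))*(-62) = (1*6)*(-62) = 6*(-62) = -372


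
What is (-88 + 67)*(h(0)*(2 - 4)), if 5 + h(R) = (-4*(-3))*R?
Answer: -210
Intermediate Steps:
h(R) = -5 + 12*R (h(R) = -5 + (-4*(-3))*R = -5 + 12*R)
(-88 + 67)*(h(0)*(2 - 4)) = (-88 + 67)*((-5 + 12*0)*(2 - 4)) = -21*(-5 + 0)*(-2) = -(-105)*(-2) = -21*10 = -210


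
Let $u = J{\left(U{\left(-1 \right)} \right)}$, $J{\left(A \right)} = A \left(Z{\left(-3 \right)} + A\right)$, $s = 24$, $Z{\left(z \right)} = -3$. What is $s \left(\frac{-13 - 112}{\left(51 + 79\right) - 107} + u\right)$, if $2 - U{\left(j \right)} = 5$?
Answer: $\frac{6936}{23} \approx 301.57$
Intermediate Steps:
$U{\left(j \right)} = -3$ ($U{\left(j \right)} = 2 - 5 = -3$)
$J{\left(A \right)} = A \left(-3 + A\right)$
$u = 18$ ($u = - 3 \left(-3 - 3\right) = \left(-3\right) \left(-6\right) = 18$)
$s \left(\frac{-13 - 112}{\left(51 + 79\right) - 107} + u\right) = 24 \left(\frac{-13 - 112}{\left(51 + 79\right) - 107} + 18\right) = 24 \left(- \frac{125}{130 - 107} + 18\right) = 24 \left(- \frac{125}{23} + 18\right) = 24 \cdot \frac{289}{23} = \frac{6936}{23}$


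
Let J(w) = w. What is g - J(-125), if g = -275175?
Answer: -275050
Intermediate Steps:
g - J(-125) = -275175 - 1*(-125) = -275175 + 125 = -275050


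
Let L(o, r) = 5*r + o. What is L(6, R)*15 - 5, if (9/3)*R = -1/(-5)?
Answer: 90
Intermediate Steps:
R = 1/15 (R = (-1/(-5))/3 = (-1*(-1/5))/3 = (1/3)*(1/5) = 1/15 ≈ 0.066667)
L(o, r) = o + 5*r
L(6, R)*15 - 5 = (6 + 5*(1/15))*15 - 5 = (6 + 1/3)*15 - 5 = (19/3)*15 - 5 = 95 - 5 = 90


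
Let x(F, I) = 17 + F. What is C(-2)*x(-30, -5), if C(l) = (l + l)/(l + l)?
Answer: -13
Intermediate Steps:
C(l) = 1 (C(l) = (2*l)/((2*l)) = (2*l)*(1/(2*l)) = 1)
C(-2)*x(-30, -5) = 1*(17 - 30) = 1*(-13) = -13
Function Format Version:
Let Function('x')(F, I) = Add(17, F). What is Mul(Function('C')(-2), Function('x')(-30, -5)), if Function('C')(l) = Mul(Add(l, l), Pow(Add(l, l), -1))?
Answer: -13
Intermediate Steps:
Function('C')(l) = 1 (Function('C')(l) = Mul(Mul(2, l), Pow(Mul(2, l), -1)) = Mul(Mul(2, l), Mul(Rational(1, 2), Pow(l, -1))) = 1)
Mul(Function('C')(-2), Function('x')(-30, -5)) = Mul(1, Add(17, -30)) = Mul(1, -13) = -13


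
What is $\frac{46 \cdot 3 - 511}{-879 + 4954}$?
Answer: $- \frac{373}{4075} \approx -0.091534$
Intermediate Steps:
$\frac{46 \cdot 3 - 511}{-879 + 4954} = \frac{138 - 511}{4075} = \left(-373\right) \frac{1}{4075} = - \frac{373}{4075}$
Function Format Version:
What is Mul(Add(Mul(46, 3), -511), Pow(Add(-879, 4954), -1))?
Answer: Rational(-373, 4075) ≈ -0.091534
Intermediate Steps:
Mul(Add(Mul(46, 3), -511), Pow(Add(-879, 4954), -1)) = Mul(Add(138, -511), Pow(4075, -1)) = Mul(-373, Rational(1, 4075)) = Rational(-373, 4075)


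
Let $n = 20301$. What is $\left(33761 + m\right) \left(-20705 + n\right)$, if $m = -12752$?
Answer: $-8487636$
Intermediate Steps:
$\left(33761 + m\right) \left(-20705 + n\right) = \left(33761 - 12752\right) \left(-20705 + 20301\right) = 21009 \left(-404\right) = -8487636$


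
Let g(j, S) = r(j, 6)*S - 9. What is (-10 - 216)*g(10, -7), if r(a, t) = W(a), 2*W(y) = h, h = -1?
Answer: 1243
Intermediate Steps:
W(y) = -½ (W(y) = (½)*(-1) = -½)
r(a, t) = -½
g(j, S) = -9 - S/2 (g(j, S) = -S/2 - 9 = -9 - S/2)
(-10 - 216)*g(10, -7) = (-10 - 216)*(-9 - ½*(-7)) = -226*(-9 + 7/2) = -226*(-11/2) = 1243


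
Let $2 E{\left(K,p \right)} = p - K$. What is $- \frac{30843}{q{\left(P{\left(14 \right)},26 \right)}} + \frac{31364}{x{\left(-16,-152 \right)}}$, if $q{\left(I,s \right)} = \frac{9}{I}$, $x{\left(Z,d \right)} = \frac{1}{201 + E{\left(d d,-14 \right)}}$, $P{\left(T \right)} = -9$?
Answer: $-356201469$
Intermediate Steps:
$E{\left(K,p \right)} = \frac{p}{2} - \frac{K}{2}$ ($E{\left(K,p \right)} = \frac{p - K}{2} = \frac{p}{2} - \frac{K}{2}$)
$x{\left(Z,d \right)} = \frac{1}{194 - \frac{d^{2}}{2}}$ ($x{\left(Z,d \right)} = \frac{1}{201 - \left(7 + \frac{d d}{2}\right)} = \frac{1}{201 - \left(7 + \frac{d^{2}}{2}\right)} = \frac{1}{194 - \frac{d^{2}}{2}}$)
$- \frac{30843}{q{\left(P{\left(14 \right)},26 \right)}} + \frac{31364}{x{\left(-16,-152 \right)}} = - \frac{30843}{9 \frac{1}{-9}} + \frac{31364}{\left(-2\right) \frac{1}{-388 + \left(-152\right)^{2}}} = - \frac{30843}{9 \left(- \frac{1}{9}\right)} + \frac{31364}{\left(-2\right) \frac{1}{-388 + 23104}} = - \frac{30843}{-1} + \frac{31364}{\left(-2\right) \frac{1}{22716}} = \left(-30843\right) \left(-1\right) + \frac{31364}{\left(-2\right) \frac{1}{22716}} = 30843 + \frac{31364}{- \frac{1}{11358}} = 30843 + 31364 \left(-11358\right) = 30843 - 356232312 = -356201469$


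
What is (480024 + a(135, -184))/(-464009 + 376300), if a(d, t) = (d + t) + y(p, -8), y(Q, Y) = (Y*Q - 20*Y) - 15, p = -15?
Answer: -480240/87709 ≈ -5.4754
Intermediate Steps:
y(Q, Y) = -15 - 20*Y + Q*Y (y(Q, Y) = (Q*Y - 20*Y) - 15 = (-20*Y + Q*Y) - 15 = -15 - 20*Y + Q*Y)
a(d, t) = 265 + d + t (a(d, t) = (d + t) + (-15 - 20*(-8) - 15*(-8)) = (d + t) + (-15 + 160 + 120) = (d + t) + 265 = 265 + d + t)
(480024 + a(135, -184))/(-464009 + 376300) = (480024 + (265 + 135 - 184))/(-464009 + 376300) = (480024 + 216)/(-87709) = 480240*(-1/87709) = -480240/87709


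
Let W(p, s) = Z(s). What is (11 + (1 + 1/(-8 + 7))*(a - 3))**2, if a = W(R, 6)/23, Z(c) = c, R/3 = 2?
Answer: 121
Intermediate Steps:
R = 6 (R = 3*2 = 6)
W(p, s) = s
a = 6/23 ≈ 0.26087
(11 + (1 + 1/(-8 + 7))*(a - 3))**2 = (11 + (1 + 1/(-8 + 7))*(6/23 - 3))**2 = (11 + (1 + 1/(-1))*(-63/23))**2 = (11 + (1 - 1)*(-63/23))**2 = (11 + 0*(-63/23))**2 = (11 + 0)**2 = 11**2 = 121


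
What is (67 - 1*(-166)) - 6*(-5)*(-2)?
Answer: 173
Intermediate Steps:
(67 - 1*(-166)) - 6*(-5)*(-2) = (67 + 166) + 30*(-2) = 233 - 60 = 173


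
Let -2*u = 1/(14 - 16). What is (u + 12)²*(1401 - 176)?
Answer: 2941225/16 ≈ 1.8383e+5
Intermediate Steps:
u = ¼ (u = -1/(2*(14 - 16)) = -½/(-2) = -½*(-½) = ¼ ≈ 0.25000)
(u + 12)²*(1401 - 176) = (¼ + 12)²*(1401 - 176) = (49/4)²*1225 = (2401/16)*1225 = 2941225/16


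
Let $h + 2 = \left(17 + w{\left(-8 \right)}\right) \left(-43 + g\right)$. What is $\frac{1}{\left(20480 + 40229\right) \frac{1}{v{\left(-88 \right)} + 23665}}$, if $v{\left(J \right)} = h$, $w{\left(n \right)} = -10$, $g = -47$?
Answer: $\frac{23033}{60709} \approx 0.3794$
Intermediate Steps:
$h = -632$ ($h = -2 + \left(17 - 10\right) \left(-43 - 47\right) = -2 + 7 \left(-90\right) = -2 - 630 = -632$)
$v{\left(J \right)} = -632$
$\frac{1}{\left(20480 + 40229\right) \frac{1}{v{\left(-88 \right)} + 23665}} = \frac{1}{\left(20480 + 40229\right) \frac{1}{-632 + 23665}} = \frac{1}{60709 \cdot \frac{1}{23033}} = \frac{1}{\frac{60709}{23033}} = \frac{23033}{60709}$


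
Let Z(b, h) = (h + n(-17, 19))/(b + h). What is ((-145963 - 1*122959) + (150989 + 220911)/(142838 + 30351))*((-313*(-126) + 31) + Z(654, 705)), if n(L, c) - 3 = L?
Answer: -2498183547228304196/235363851 ≈ -1.0614e+10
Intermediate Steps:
n(L, c) = 3 + L
Z(b, h) = (-14 + h)/(b + h) (Z(b, h) = (h + (3 - 17))/(b + h) = (h - 14)/(b + h) = (-14 + h)/(b + h))
((-145963 - 1*122959) + (150989 + 220911)/(142838 + 30351))*((-313*(-126) + 31) + Z(654, 705)) = ((-145963 - 1*122959) + (150989 + 220911)/(142838 + 30351))*((-313*(-126) + 31) + (-14 + 705)/(654 + 705)) = ((-145963 - 122959) + 371900/173189)*((39438 + 31) + 691/1359) = (-268922 + 371900*(1/173189))*(39469 + (1/1359)*691) = (-268922 + 371900/173189)*(39469 + 691/1359) = -46573960358/173189*53639062/1359 = -2498183547228304196/235363851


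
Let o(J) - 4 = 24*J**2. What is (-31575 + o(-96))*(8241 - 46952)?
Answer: -7340108843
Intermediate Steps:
o(J) = 4 + 24*J**2
(-31575 + o(-96))*(8241 - 46952) = (-31575 + (4 + 24*(-96)**2))*(8241 - 46952) = (-31575 + (4 + 24*9216))*(-38711) = (-31575 + (4 + 221184))*(-38711) = (-31575 + 221188)*(-38711) = 189613*(-38711) = -7340108843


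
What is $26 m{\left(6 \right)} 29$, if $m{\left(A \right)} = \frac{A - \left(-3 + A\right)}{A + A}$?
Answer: $\frac{377}{2} \approx 188.5$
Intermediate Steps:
$m{\left(A \right)} = \frac{3}{2 A}$
$26 m{\left(6 \right)} 29 = 26 \frac{3}{2 \cdot 6} \cdot 29 = 26 \cdot \frac{3}{2} \cdot \frac{1}{6} \cdot 29 = 26 \cdot \frac{1}{4} \cdot 29 = \frac{13}{2} \cdot 29 = \frac{377}{2}$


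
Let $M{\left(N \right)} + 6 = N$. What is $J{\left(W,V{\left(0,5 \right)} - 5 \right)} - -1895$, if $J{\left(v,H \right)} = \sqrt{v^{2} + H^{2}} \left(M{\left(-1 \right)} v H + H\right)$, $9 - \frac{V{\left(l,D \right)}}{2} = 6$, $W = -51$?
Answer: $1895 + 358 \sqrt{2602} \approx 20157.0$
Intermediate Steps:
$V{\left(l,D \right)} = 6$ ($V{\left(l,D \right)} = 18 - 12 = 6$)
$M{\left(N \right)} = -6 + N$
$J{\left(v,H \right)} = \sqrt{H^{2} + v^{2}} \left(H - 7 H v\right)$ ($J{\left(v,H \right)} = \sqrt{v^{2} + H^{2}} \left(\left(-6 - 1\right) v H + H\right) = \sqrt{H^{2} + v^{2}} \left(- 7 v H + H\right) = \sqrt{H^{2} + v^{2}} \left(- 7 H v + H\right) = \sqrt{H^{2} + v^{2}} \left(H - 7 H v\right)$)
$J{\left(W,V{\left(0,5 \right)} - 5 \right)} - -1895 = \left(6 - 5\right) \sqrt{\left(6 - 5\right)^{2} + \left(-51\right)^{2}} \left(1 - -357\right) - -1895 = 1 \sqrt{1^{2} + 2601} \left(1 + 357\right) + 1895 = 1 \sqrt{1 + 2601} \cdot 358 + 1895 = 1 \sqrt{2602} \cdot 358 + 1895 = 358 \sqrt{2602} + 1895 = 1895 + 358 \sqrt{2602}$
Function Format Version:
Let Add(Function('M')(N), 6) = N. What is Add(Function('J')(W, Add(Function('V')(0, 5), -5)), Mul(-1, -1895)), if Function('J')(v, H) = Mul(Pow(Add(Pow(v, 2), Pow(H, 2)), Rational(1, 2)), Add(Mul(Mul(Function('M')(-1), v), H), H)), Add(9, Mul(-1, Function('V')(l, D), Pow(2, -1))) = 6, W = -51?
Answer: Add(1895, Mul(358, Pow(2602, Rational(1, 2)))) ≈ 20157.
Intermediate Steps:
Function('V')(l, D) = 6 (Function('V')(l, D) = Add(18, Mul(-2, 6)) = Add(18, -12) = 6)
Function('M')(N) = Add(-6, N)
Function('J')(v, H) = Mul(Pow(Add(Pow(H, 2), Pow(v, 2)), Rational(1, 2)), Add(H, Mul(-7, H, v))) (Function('J')(v, H) = Mul(Pow(Add(Pow(v, 2), Pow(H, 2)), Rational(1, 2)), Add(Mul(Mul(Add(-6, -1), v), H), H)) = Mul(Pow(Add(Pow(H, 2), Pow(v, 2)), Rational(1, 2)), Add(Mul(Mul(-7, v), H), H)) = Mul(Pow(Add(Pow(H, 2), Pow(v, 2)), Rational(1, 2)), Add(Mul(-7, H, v), H)) = Mul(Pow(Add(Pow(H, 2), Pow(v, 2)), Rational(1, 2)), Add(H, Mul(-7, H, v))))
Add(Function('J')(W, Add(Function('V')(0, 5), -5)), Mul(-1, -1895)) = Add(Mul(Add(6, -5), Pow(Add(Pow(Add(6, -5), 2), Pow(-51, 2)), Rational(1, 2)), Add(1, Mul(-7, -51))), Mul(-1, -1895)) = Add(Mul(1, Pow(Add(Pow(1, 2), 2601), Rational(1, 2)), Add(1, 357)), 1895) = Add(Mul(1, Pow(Add(1, 2601), Rational(1, 2)), 358), 1895) = Add(Mul(1, Pow(2602, Rational(1, 2)), 358), 1895) = Add(Mul(358, Pow(2602, Rational(1, 2))), 1895) = Add(1895, Mul(358, Pow(2602, Rational(1, 2))))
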